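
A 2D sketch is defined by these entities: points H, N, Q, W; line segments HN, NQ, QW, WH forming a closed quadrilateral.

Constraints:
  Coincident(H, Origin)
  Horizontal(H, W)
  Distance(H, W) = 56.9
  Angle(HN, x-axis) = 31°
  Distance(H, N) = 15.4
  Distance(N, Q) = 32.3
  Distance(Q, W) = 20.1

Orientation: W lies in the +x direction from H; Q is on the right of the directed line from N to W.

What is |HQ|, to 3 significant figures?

41.1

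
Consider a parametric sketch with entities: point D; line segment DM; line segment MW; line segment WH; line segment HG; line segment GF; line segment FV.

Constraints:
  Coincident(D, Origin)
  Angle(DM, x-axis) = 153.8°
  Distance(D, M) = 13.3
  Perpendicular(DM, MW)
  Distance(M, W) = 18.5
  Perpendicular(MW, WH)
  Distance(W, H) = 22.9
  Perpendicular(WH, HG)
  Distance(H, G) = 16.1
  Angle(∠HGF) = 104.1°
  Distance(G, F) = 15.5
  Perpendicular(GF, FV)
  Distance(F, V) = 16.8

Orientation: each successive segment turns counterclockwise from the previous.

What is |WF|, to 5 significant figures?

21.376

D is at the origin; DM runs at 153.8° with length 13.3, so M = (-11.934, 5.8720). DM is perpendicular to MW, so MW runs at -116.20°; with |MW| = 18.5, W = (-20.101, -10.727). MW is perpendicular to WH, so WH runs at -26.200°; with |WH| = 22.9, H = (0.44582, -20.838). The perpendicularity gives HG at right angles to WH, so HG runs at 63.800°; with |HG| = 16.1, G = (7.5541, -6.3919). ∠HGF = 104.1° gives GF at 139.70° from the x-axis; with |GF| = 15.5, F = (-4.2673, 3.6334). Then |WF| = |F − W| = 21.376.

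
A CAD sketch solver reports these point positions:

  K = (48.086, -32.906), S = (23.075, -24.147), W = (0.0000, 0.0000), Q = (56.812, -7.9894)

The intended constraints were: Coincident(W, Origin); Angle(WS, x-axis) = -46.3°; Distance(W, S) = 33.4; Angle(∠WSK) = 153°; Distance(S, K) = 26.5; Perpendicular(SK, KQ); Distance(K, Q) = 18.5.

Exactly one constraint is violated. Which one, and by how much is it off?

Distance(K, Q) = 18.5 — off by 7.90.

W = (0.00, 0.00) ✓; WS at -46.30° ✓; |WS| = 33.40 ✓; ∠WSK = 153.0° ✓; |SK| = 26.50 ✓; ∠(SK, KQ) = 90.00° ✓; |KQ| = 26.40 ✗.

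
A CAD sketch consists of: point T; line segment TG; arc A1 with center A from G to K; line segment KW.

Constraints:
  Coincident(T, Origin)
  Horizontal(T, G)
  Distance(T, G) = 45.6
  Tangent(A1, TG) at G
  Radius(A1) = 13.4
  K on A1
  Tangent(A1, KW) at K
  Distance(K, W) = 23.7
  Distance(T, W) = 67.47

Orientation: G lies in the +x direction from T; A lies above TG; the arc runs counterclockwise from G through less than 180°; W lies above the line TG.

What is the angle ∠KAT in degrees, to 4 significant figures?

172.6°

T is at the origin; TG is horizontal with |TG| = 45.6 and G on the +x side, so G = (45.60, 0.000). Since A1 is tangent to TG there, AG ⟂ TG, so A = G + (0, 13.4) = (45.60, 13.40). Since AK ⟂ KW (tangency), |AW| = √(13.4² + 23.7²) = 27.23 regardless of where K sits on A1. So W lies on both circle(T, 67.47) and circle(A, 27.23); the above-TG intersection is W = (55.12, 38.91). K is the foot of the tangent from W: K = (58.83, 15.50).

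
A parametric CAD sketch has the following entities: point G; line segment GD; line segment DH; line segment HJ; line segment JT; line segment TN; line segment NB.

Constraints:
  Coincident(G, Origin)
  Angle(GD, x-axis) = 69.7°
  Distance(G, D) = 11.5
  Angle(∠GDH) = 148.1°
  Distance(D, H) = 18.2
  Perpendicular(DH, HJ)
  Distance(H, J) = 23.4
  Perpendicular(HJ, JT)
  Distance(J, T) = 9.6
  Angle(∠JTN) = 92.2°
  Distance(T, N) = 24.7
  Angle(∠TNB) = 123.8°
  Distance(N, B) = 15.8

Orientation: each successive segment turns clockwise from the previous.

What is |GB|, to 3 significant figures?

34.5

G is at the origin; GD runs at 69.7° with length 11.5, so D = (3.99, 10.8). ∠GDH = 148.1° gives DH at 37.8° from the x-axis; with |DH| = 18.2, H = (18.4, 21.9). DH is perpendicular to HJ, so HJ runs at -52.2°; with |HJ| = 23.4, J = (32.7, 3.45). HJ is perpendicular to JT, so JT runs at -142°; with |JT| = 9.6, T = (25.1, -2.43). ∠JTN = 92.2° gives TN at 130° from the x-axis; with |TN| = 24.7, N = (9.25, 16.5). ∠TNB = 123.8° gives NB at 73.8° from the x-axis; with |NB| = 15.8, B = (13.7, 31.7). Then |GB| = |B − G| = 34.5.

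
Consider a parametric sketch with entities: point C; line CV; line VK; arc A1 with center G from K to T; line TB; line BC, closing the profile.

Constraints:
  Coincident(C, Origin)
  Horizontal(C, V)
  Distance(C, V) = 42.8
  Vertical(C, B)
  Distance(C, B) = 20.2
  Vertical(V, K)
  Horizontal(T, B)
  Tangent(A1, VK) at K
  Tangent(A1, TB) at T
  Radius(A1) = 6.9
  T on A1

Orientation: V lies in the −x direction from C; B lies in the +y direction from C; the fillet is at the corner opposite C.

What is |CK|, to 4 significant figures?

44.82

The virtual corner opposite C is at (-42.80, 20.20). A1 meets VK tangentially, so GK is at right angles to VK and the tangent condition forces GT to be normal to TB, with radius 6.9, so the center G sits 6.9 in from both sides at G = (-35.90, 13.30). That places the tangent points at K = (-42.80, 13.30) on VK and T = (-35.90, 20.20) on TB. Then |CK| = |K − C| = 44.82.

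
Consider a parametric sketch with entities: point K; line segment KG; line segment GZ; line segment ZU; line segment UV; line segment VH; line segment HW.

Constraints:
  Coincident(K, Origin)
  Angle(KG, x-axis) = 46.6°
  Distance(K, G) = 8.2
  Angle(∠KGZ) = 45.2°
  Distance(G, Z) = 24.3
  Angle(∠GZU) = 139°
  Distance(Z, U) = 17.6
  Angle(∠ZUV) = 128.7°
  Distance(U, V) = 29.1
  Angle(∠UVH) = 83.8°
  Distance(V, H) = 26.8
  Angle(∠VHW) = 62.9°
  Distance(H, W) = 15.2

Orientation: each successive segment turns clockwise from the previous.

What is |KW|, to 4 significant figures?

22.59

K is at the origin; KG runs at 46.6° with length 8.2, so G = (5.634, 5.958). ∠KGZ = 45.2° gives GZ at -88.20° from the x-axis; with |GZ| = 24.3, Z = (6.397, -18.33). ∠GZU = 139.0° gives ZU at -129.2° from the x-axis; with |ZU| = 17.6, U = (-4.726, -31.97). ∠ZUV = 128.7° gives UV at 179.5° from the x-axis; with |UV| = 29.1, V = (-33.83, -31.72). ∠UVH = 83.8° gives VH at 83.30° from the x-axis; with |VH| = 26.8, H = (-30.70, -5.098). ∠VHW = 62.9° gives HW at -33.80° from the x-axis; with |HW| = 15.2, W = (-18.07, -13.55). Then |KW| = |W − K| = 22.59.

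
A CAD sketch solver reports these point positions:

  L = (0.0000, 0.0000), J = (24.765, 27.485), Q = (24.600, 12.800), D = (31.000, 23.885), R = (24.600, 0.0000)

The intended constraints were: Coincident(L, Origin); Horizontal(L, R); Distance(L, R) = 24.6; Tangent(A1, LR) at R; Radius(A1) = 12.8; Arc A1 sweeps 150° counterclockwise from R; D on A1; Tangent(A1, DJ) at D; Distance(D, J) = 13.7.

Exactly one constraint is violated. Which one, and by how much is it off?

Distance(D, J) = 13.7 — off by 6.50.

L = (0.00, 0.00) ✓; L.y = 0.00, R.y = 0.00 ✓; |LR| = 24.60 ✓; ∠(QR, RL) = 90.00° ✓; |QR| = 12.80 ✓; bearing(Q→D) − bearing(Q→R) = 150.0° ✓; |QD| = 12.80 ✓; ∠(QD, DJ) = 90.00° ✓; |DJ| = 7.200 ✗.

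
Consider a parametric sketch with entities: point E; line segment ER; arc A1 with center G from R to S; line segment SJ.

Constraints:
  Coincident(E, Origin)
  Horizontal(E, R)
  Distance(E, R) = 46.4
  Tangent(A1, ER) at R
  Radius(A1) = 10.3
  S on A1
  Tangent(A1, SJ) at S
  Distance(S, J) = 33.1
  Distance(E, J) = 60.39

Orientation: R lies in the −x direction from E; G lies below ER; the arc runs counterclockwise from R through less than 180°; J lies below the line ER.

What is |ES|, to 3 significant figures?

57.6

E is at the origin; ER is horizontal with |ER| = 46.4 and R on the −x side, so R = (-46.4, 0.00). Since A1 is tangent to ER there, GR ⟂ ER, so G = R + (0, -10.3) = (-46.4, -10.3). Since GS ⟂ SJ (tangency), |GJ| = √(10.3² + 33.1²) = 34.7 regardless of where S sits on A1. So J lies on both circle(E, 60.39) and circle(G, 34.7); the below-ER intersection is J = (-40.8, -44.5). S is the foot of the tangent from J: S = (-55.6, -14.9).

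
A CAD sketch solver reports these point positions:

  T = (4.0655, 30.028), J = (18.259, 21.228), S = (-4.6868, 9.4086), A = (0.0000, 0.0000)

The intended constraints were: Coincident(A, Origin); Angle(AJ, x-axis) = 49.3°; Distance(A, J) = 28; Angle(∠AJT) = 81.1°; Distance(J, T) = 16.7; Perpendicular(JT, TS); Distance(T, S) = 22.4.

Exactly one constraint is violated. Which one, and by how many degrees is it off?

Perpendicular(JT, TS) — off by 8.80°.

A = (0.00, 0.00) ✓; AJ at 49.30° ✓; |AJ| = 28.00 ✓; ∠AJT = 81.10° ✓; |JT| = 16.70 ✓; ∠(JT, TS) = 98.80° ✗; |TS| = 22.40 ✓.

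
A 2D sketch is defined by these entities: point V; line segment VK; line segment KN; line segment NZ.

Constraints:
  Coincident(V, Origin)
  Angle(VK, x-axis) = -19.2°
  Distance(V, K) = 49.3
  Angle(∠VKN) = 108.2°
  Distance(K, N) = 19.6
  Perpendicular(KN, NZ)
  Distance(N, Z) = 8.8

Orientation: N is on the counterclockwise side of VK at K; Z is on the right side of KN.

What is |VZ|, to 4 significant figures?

65.73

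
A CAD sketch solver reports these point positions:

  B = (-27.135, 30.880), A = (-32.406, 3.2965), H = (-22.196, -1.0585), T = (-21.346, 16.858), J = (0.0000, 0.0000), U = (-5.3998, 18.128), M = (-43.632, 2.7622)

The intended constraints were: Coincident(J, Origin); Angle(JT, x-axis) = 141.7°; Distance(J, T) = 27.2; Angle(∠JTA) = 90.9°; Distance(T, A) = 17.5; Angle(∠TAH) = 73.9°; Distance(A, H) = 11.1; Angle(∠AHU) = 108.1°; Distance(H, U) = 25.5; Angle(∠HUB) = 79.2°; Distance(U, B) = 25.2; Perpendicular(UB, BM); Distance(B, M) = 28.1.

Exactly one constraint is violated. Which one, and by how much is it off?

Distance(B, M) = 28.1 — off by 4.50.

J = (0.00, 0.00) ✓; JT at 141.7° ✓; |JT| = 27.20 ✓; ∠JTA = 90.90° ✓; |TA| = 17.50 ✓; ∠TAH = 73.90° ✓; |AH| = 11.10 ✓; ∠AHU = 108.1° ✓; |HU| = 25.50 ✓; ∠HUB = 79.20° ✓; |UB| = 25.20 ✓; ∠(UB, BM) = 90.00° ✓; |BM| = 32.60 ✗.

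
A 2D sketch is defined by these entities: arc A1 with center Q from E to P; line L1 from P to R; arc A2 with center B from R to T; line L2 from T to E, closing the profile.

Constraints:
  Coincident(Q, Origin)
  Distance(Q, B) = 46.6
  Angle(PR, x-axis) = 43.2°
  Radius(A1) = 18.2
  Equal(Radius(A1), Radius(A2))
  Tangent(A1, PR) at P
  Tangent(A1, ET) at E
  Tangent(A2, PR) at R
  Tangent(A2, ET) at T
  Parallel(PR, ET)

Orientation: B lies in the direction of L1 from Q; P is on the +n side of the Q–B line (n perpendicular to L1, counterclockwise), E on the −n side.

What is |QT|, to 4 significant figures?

50.03

The slot axis is L1's direction at 43.2°, so u = (cos 43.2°, sin 43.2°) = (0.7290, 0.6845) and n = (−sin 43.2°, cos 43.2°) = (-0.6845, 0.7290). Q is at the origin and B lies 46.6 along u from Q, so B = 46.6·u = (33.97, 31.90). Tangency of A1 to both parallel lines with radius 18.2 puts P and E at Q ± 18.2·n: P = (-12.46, 13.27), E = (12.46, -13.27). Equal radii place R and T the same way about B: R = B + 18.2·n = (21.51, 45.17), T = B − 18.2·n = (46.43, 18.63). Then |QT| = |T − Q| = 50.03.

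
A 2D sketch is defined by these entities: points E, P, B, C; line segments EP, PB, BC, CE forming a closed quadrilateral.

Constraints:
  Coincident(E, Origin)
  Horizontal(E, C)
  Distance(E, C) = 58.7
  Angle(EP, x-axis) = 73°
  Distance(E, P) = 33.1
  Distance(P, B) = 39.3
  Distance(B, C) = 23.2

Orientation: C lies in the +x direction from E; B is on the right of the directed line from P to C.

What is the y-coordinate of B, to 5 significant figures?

2.1121

Checks: |PB| = 39.30 ✓; |BC| = 23.20 ✓.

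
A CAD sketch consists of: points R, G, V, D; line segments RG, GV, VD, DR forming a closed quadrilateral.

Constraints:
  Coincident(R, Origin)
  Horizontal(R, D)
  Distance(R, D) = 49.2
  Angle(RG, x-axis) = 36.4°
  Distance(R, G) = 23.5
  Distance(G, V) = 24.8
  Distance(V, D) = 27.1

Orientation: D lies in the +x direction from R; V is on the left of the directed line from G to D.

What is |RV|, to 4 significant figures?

48.18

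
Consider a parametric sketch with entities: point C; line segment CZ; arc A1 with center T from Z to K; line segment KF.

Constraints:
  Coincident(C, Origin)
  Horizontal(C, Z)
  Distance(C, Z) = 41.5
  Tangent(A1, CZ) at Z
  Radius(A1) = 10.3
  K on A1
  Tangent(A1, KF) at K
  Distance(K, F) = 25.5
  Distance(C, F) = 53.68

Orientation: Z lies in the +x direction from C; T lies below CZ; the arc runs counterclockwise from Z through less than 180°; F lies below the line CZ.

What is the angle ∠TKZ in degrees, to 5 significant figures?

37.346°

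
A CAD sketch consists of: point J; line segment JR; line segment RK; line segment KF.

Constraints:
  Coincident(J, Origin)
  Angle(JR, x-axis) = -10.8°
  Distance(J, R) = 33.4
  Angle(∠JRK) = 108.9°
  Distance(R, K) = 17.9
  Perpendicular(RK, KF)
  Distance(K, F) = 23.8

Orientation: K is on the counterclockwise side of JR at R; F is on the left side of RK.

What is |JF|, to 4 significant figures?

29.76

∠JRK = 108.9°, so RK runs at -10.8° + (180° − 108.9°) = 60.30° from the x-axis; with |RK| = 17.9, K = R + 17.9·(cos 60.30°, sin 60.30°) = (41.68, 9.290). RK ⟂ KF; with |KF| = 23.8 on the left of RK, F = K + 23.8·(-0.8686, 0.4955) = (21.00, 21.08). Then |JF| = |F − J| = 29.76.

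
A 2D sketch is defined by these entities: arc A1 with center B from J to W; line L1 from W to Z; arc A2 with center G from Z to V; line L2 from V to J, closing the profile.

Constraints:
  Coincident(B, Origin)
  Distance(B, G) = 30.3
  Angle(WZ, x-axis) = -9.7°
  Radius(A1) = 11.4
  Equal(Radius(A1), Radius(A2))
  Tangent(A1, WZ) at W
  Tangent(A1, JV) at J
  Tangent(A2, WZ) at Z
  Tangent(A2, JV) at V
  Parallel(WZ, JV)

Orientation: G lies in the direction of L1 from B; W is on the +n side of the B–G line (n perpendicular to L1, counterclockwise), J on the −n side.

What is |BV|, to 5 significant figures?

32.374

The slot axis is L1's direction at -9.7°, so u = (cos -9.7°, sin -9.7°) = (0.98570, -0.16849) and n = (−sin -9.7°, cos -9.7°) = (0.16849, 0.98570). B is at the origin and G lies 30.3 along u from B, so G = 30.3·u = (29.867, -5.1052). Tangency of A1 to both parallel lines with radius 11.4 puts W and J at B ± 11.4·n: W = (1.9208, 11.237), J = (-1.9208, -11.237). Equal radii place Z and V the same way about G: Z = G + 11.4·n = (31.788, 6.1318), V = G − 11.4·n = (27.946, -16.342). Then |BV| = |V − B| = 32.374.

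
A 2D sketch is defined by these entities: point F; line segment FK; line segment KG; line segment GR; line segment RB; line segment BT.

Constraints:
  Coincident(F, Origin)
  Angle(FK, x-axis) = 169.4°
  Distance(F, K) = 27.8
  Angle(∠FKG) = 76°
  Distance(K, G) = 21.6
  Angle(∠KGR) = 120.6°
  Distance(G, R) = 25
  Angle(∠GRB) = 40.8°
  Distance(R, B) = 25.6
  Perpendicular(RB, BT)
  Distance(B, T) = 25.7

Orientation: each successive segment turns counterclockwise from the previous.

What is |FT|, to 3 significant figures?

39.7

F is at the origin; FK runs at 169.4° with length 27.8, so K = (-27.3, 5.11). ∠FKG = 76.0° gives KG at -86.6° from the x-axis; with |KG| = 21.6, G = (-26.0, -16.4). ∠KGR = 120.6° gives GR at -27.2° from the x-axis; with |GR| = 25.0, R = (-3.81, -27.9). ∠GRB = 40.8° gives RB at 112° from the x-axis; with |RB| = 25.6, B = (-13.4, -4.14). RB is perpendicular to BT, so BT runs at -158°; with |BT| = 25.7, T = (-37.2, -13.8). Then |FT| = |T − F| = 39.7.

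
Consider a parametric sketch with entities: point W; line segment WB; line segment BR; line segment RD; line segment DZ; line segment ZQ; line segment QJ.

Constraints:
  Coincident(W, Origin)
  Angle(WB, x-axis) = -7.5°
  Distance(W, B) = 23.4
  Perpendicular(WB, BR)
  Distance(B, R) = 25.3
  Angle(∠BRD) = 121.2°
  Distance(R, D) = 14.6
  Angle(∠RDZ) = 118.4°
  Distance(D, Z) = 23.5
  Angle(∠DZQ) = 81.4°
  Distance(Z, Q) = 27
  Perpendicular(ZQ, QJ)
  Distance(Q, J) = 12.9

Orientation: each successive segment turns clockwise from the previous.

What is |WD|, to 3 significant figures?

34.6

W is at the origin; WB runs at -7.5° with length 23.4, so B = (23.2, -3.05). The perpendicularity gives BR at right angles to WB, so BR runs at -97.5°; with |BR| = 25.3, R = (19.9, -28.1). ∠BRD = 121.2° gives RD at -156° from the x-axis; with |RD| = 14.6, D = (6.53, -34.0). Then |WD| = |D − W| = 34.6.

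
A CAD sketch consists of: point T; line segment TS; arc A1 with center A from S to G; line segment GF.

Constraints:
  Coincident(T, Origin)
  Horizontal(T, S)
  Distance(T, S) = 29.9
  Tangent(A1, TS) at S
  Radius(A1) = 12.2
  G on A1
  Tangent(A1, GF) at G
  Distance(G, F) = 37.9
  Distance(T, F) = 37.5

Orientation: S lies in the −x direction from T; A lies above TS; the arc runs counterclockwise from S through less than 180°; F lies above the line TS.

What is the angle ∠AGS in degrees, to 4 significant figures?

61.36°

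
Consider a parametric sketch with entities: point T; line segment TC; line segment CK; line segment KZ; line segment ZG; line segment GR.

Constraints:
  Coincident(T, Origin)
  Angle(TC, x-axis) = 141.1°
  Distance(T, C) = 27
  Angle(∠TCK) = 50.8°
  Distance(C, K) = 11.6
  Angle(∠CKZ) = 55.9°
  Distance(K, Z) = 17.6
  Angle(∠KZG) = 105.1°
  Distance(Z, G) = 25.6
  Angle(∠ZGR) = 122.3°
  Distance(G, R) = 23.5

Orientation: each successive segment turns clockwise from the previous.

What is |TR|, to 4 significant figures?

58.57

T is at the origin; TC runs at 141.1° with length 27.0, so C = (-21.01, 16.96). ∠TCK = 50.8° gives CK at 11.90° from the x-axis; with |CK| = 11.6, K = (-9.662, 19.35). ∠CKZ = 55.9° gives KZ at -112.2° from the x-axis; with |KZ| = 17.6, Z = (-16.31, 3.052). ∠KZG = 105.1° gives ZG at 172.9° from the x-axis; with |ZG| = 25.6, G = (-41.72, 6.216). ∠ZGR = 122.3° gives GR at 115.2° from the x-axis; with |GR| = 23.5, R = (-51.72, 27.48). Then |TR| = |R − T| = 58.57.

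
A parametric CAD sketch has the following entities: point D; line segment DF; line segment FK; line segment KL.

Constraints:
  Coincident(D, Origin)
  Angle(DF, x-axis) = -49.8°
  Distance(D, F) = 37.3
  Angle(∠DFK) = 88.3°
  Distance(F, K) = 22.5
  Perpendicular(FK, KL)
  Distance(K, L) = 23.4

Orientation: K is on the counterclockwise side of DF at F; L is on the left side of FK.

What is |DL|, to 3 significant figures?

25.5

∠DFK = 88.3°, so FK runs at -49.8° + (180° − 88.3°) = 41.9° from the x-axis; with |FK| = 22.5, K = F + 22.5·(cos 41.9°, sin 41.9°) = (40.8, -13.5). The perpendicularity gives KL at right angles to FK; with |KL| = 23.4 on the left of FK, L = K + 23.4·(-0.668, 0.744) = (25.2, 3.95). Then |DL| = |L − D| = 25.5.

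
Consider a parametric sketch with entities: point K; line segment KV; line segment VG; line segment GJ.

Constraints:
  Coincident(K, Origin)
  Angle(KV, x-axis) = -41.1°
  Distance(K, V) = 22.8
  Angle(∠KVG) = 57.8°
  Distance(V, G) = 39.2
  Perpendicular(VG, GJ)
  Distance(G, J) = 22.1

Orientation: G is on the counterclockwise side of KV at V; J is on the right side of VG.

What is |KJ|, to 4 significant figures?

49.45

∠KVG = 57.8°, so VG runs at -41.1° + (180° − 57.8°) = 81.10° from the x-axis; with |VG| = 39.2, G = V + 39.2·(cos 81.10°, sin 81.10°) = (23.25, 23.74). VG ⟂ GJ; with |GJ| = 22.1 on the right of VG, J = G + 22.1·(0.9880, -0.1547) = (45.08, 20.32). Then |KJ| = |J − K| = 49.45.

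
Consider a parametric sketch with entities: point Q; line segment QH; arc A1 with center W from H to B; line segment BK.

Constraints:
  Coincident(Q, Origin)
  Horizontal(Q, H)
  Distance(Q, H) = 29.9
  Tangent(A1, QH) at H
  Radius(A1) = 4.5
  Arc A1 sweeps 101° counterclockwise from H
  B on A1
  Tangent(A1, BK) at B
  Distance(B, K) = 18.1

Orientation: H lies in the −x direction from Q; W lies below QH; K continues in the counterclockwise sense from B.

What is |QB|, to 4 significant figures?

34.73

Q is at the origin; Q and H share the same y with |QH| = 29.9 and H on the −x side, so H = (-29.90, 0.000). Tangency of A1 to QH means the radius WH is perpendicular to QH, so W = H + (0, -4.5) = (-29.90, -4.500). On A1, H sits at bearing 90° from W; a 101° counterclockwise sweep puts B at bearing 191°, so B = W + 4.5·(cos 191°, sin 191°) = (-34.32, -5.359). Then |QB| = |B − Q| = 34.73.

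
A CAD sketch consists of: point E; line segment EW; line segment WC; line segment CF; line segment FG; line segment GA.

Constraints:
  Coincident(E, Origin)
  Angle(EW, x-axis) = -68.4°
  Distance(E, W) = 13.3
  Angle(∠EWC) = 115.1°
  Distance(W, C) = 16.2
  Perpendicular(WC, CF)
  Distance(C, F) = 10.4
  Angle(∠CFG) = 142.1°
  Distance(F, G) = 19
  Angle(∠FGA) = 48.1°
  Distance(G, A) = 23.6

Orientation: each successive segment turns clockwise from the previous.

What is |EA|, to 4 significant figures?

11.55

E is at the origin; EW runs at -68.4° with length 13.3, so W = (4.896, -12.37). ∠EWC = 115.1° gives WC at -133.3° from the x-axis; with |WC| = 16.2, C = (-6.214, -24.16). WC ⟂ CF, so CF runs at 136.7°; with |CF| = 10.4, F = (-13.78, -17.02). ∠CFG = 142.1° gives FG at 98.80° from the x-axis; with |FG| = 19.0, G = (-16.69, 1.753). ∠FGA = 48.1° gives GA at -33.10° from the x-axis; with |GA| = 23.6, A = (3.080, -11.14). Then |EA| = |A − E| = 11.55.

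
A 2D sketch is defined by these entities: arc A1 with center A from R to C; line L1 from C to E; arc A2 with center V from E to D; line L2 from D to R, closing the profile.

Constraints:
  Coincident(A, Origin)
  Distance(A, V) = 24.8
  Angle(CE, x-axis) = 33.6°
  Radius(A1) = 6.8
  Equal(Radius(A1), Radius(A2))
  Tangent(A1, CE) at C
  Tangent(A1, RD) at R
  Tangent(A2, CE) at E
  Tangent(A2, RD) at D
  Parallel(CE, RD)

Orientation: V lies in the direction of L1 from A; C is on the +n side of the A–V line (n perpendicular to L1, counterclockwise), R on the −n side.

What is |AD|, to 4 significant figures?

25.72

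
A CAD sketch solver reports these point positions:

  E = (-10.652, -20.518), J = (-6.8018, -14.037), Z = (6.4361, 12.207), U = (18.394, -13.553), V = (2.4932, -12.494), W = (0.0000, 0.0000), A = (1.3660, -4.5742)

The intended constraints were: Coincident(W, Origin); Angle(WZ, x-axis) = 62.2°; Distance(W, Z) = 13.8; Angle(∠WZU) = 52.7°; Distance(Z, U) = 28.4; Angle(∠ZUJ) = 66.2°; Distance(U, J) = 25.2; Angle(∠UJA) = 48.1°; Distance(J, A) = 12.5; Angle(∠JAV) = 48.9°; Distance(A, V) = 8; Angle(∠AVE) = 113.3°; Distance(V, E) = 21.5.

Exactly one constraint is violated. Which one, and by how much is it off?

Distance(V, E) = 21.5 — off by 6.10.

W = (0.00, 0.00) ✓; WZ at 62.20° ✓; |WZ| = 13.80 ✓; ∠WZU = 52.70° ✓; |ZU| = 28.40 ✓; ∠ZUJ = 66.20° ✓; |UJ| = 25.20 ✓; ∠UJA = 48.10° ✓; |JA| = 12.50 ✓; ∠JAV = 48.90° ✓; |AV| = 8.000 ✓; ∠AVE = 113.3° ✓; |VE| = 15.40 ✗.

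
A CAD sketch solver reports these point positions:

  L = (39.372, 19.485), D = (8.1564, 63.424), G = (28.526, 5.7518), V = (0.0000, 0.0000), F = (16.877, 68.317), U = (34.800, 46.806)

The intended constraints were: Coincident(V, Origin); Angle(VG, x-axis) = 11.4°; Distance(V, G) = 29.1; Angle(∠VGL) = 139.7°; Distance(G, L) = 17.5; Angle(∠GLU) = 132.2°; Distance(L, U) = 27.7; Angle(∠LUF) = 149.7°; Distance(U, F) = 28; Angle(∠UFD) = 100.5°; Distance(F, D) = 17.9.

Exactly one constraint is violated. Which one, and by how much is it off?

Distance(F, D) = 17.9 — off by 7.90.

V = (0.00, 0.00) ✓; VG at 11.40° ✓; |VG| = 29.10 ✓; ∠VGL = 139.7° ✓; |GL| = 17.50 ✓; ∠GLU = 132.2° ✓; |LU| = 27.70 ✓; ∠LUF = 149.7° ✓; |UF| = 28.00 ✓; ∠UFD = 100.5° ✓; |FD| = 10.00 ✗.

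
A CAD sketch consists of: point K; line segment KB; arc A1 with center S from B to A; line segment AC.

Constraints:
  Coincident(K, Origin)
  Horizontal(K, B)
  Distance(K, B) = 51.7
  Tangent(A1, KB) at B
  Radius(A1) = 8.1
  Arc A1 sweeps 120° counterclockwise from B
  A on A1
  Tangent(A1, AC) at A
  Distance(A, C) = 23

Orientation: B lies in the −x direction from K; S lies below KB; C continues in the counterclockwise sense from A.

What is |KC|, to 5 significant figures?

57.076

K is at the origin; KB is horizontal with |KB| = 51.7 and B on the −x side, so B = (-51.700, 0.0000). Tangency of A1 to KB means the radius SB is perpendicular to KB, so S = B + (0, -8.1) = (-51.700, -8.1000). On A1, B sits at bearing 90° from S; a 120° counterclockwise sweep puts A at bearing 210°, so A = S + 8.1·(cos 210°, sin 210°) = (-58.715, -12.150). A1 meets AC tangentially, so SA is at right angles to AC, so AC runs along (−sin 210°, cos 210°); with |AC| = 23.0, C = (-47.215, -32.069). Then |KC| = |C − K| = 57.076.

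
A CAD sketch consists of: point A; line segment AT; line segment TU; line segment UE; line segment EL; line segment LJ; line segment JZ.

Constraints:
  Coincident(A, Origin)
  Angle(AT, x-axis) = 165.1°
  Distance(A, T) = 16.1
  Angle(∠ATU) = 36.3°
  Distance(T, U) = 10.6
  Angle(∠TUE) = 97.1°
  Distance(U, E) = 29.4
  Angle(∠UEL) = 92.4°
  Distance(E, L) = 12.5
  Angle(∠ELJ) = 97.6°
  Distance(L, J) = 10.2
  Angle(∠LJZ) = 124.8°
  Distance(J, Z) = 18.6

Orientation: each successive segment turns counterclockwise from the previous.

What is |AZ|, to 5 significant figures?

3.7286

∠ELJ = 97.6° gives LJ at -158.30° from the x-axis; with |LJ| = 10.2, J = (0.50276, 18.457). ∠LJZ = 124.8° gives JZ at -103.10° from the x-axis; with |JZ| = 18.6, Z = (-3.7130, 0.34122). Then |AZ| = |Z − A| = 3.7286.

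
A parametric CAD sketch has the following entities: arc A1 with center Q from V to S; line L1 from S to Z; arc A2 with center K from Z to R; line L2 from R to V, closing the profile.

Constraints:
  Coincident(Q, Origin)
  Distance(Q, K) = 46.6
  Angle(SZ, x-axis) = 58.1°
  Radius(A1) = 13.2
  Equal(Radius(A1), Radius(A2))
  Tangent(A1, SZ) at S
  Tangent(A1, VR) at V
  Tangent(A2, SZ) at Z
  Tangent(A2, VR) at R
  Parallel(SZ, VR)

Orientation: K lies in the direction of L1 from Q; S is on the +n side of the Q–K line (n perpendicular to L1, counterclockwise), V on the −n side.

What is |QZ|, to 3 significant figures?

48.4

Tangency of A1 to both parallel lines with radius 13.2 puts S and V at Q ± 13.2·n: S = (-11.2, 6.98), V = (11.2, -6.98). Equal radii place Z and R the same way about K: Z = K + 13.2·n = (13.4, 46.5), R = K − 13.2·n = (35.8, 32.6). Then |QZ| = |Z − Q| = 48.4.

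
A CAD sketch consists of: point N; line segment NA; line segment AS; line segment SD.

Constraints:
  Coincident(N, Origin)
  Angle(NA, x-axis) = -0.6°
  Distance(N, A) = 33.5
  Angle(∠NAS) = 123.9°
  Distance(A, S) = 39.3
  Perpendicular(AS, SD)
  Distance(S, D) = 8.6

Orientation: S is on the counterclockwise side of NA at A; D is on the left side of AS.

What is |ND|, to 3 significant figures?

61.1

N is at the origin; NA runs at -0.6° with length 33.5, so A = 33.5·(cos -0.6°, sin -0.6°) = (33.5, -0.351). ∠NAS = 123.9°, so AS runs at -0.6° + (180° − 123.9°) = 55.5° from the x-axis; with |AS| = 39.3, S = A + 39.3·(cos 55.5°, sin 55.5°) = (55.8, 32.0). AS is perpendicular to SD; with |SD| = 8.6 on the left of AS, D = S + 8.6·(-0.824, 0.566) = (48.7, 36.9). Then |ND| = |D − N| = 61.1.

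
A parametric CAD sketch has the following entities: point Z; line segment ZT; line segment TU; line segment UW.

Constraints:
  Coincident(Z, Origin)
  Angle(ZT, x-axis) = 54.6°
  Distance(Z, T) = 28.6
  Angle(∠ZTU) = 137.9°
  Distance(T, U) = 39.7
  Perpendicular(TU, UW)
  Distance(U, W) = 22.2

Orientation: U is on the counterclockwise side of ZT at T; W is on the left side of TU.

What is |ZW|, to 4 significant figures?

61.00

Z is at the origin; ZT runs at 54.6° with length 28.6, so T = 28.6·(cos 54.6°, sin 54.6°) = (16.57, 23.31). ∠ZTU = 137.9°, so TU runs at 54.6° + (180° − 137.9°) = 96.70° from the x-axis; with |TU| = 39.7, U = T + 39.7·(cos 96.70°, sin 96.70°) = (11.94, 62.74). The perpendicularity gives UW at right angles to TU; with |UW| = 22.2 on the left of TU, W = U + 22.2·(-0.9932, -0.1167) = (-10.11, 60.15). Then |ZW| = |W − Z| = 61.00.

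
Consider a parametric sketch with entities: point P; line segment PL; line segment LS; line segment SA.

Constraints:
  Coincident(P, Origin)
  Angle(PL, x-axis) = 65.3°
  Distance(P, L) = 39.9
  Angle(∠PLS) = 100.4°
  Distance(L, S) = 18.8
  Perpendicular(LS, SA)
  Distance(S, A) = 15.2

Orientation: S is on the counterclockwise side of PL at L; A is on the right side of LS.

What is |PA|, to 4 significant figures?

60.34

∠PLS = 100.4°, so LS runs at 65.3° + (180° − 100.4°) = 144.9° from the x-axis; with |LS| = 18.8, S = L + 18.8·(cos 144.9°, sin 144.9°) = (1.292, 47.06). LS is perpendicular to SA; with |SA| = 15.2 on the right of LS, A = S + 15.2·(0.5750, 0.8181) = (10.03, 59.50). Then |PA| = |A − P| = 60.34.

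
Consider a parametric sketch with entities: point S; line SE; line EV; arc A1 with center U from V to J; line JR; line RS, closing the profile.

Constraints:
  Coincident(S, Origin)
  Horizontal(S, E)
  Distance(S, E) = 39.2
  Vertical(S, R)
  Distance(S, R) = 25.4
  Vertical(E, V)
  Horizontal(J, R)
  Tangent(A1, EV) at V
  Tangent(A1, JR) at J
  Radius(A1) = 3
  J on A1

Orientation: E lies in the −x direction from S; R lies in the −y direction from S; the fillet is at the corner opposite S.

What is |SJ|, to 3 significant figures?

44.2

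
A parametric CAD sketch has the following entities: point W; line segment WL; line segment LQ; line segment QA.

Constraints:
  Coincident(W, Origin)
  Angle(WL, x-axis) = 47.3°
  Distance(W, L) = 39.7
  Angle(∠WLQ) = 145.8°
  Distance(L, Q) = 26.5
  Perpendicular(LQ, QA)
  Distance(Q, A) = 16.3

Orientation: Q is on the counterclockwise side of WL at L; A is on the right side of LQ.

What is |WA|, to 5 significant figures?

70.794

∠WLQ = 145.8°, so LQ runs at 47.3° + (180° − 145.8°) = 81.500° from the x-axis; with |LQ| = 26.5, Q = L + 26.5·(cos 81.500°, sin 81.500°) = (30.840, 55.385). The perpendicularity gives QA at right angles to LQ; with |QA| = 16.3 on the right of LQ, A = Q + 16.3·(0.98902, -0.14781) = (46.961, 52.976). Then |WA| = |A − W| = 70.794.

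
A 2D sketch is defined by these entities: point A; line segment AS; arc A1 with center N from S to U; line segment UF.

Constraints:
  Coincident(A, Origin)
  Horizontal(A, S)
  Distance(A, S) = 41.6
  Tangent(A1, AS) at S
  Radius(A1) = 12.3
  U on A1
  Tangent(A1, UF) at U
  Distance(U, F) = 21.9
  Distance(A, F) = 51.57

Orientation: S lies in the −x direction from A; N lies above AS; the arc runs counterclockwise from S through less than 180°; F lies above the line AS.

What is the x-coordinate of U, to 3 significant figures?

-29.8

A is at the origin; AS is horizontal with |AS| = 41.6 and S on the −x side, so S = (-41.6, 0.00). Tangency of A1 to AS means the radius NS is perpendicular to AS, so N = S + (0, 12.3) = (-41.6, 12.3). Since NU ⟂ UF (tangency), |NF| = √(12.3² + 21.9²) = 25.1 regardless of where U sits on A1. So F lies on both circle(A, 51.57) and circle(N, 25.1); the above-AS intersection is F = (-36.1, 36.8). U is the foot of the tangent from F: U = (-29.8, 15.8).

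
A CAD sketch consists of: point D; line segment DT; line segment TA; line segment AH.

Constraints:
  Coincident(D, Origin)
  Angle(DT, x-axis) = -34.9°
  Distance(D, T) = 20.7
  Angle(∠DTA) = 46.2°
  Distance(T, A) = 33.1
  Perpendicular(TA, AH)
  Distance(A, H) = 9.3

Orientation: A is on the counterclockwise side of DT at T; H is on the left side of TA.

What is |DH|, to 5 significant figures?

19.602

D is at the origin; DT runs at -34.9° with length 20.7, so T = 20.7·(cos -34.9°, sin -34.9°) = (16.977, -11.843). ∠DTA = 46.2°, so TA runs at -34.9° + (180° − 46.2°) = 98.900° from the x-axis; with |TA| = 33.1, A = T + 33.1·(cos 98.900°, sin 98.900°) = (11.856, 20.858). TA is perpendicular to AH; with |AH| = 9.3 on the left of TA, H = A + 9.3·(-0.98796, -0.15471) = (2.6682, 19.419). Then |DH| = |H − D| = 19.602.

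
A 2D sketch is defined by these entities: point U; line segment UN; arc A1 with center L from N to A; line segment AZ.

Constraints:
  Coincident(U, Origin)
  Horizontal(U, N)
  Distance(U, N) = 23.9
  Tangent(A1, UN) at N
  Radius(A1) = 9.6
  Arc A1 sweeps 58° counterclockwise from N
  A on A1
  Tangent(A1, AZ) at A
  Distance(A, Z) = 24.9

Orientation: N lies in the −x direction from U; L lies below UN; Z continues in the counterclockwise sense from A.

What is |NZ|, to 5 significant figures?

33.348

U is at the origin; UN is horizontal with |UN| = 23.9 and N on the −x side, so N = (-23.900, 0.0000). Since A1 is tangent to UN there, LN ⟂ UN, so L = N + (0, -9.6) = (-23.900, -9.6000). On A1, N sits at bearing 90° from L; a 58° counterclockwise sweep puts A at bearing 148°, so A = L + 9.6·(cos 148°, sin 148°) = (-32.041, -4.5128). Since A1 is tangent to AZ there, LA ⟂ AZ, so AZ runs along (−sin 148°, cos 148°); with |AZ| = 24.9, Z = (-45.236, -25.629). Then |NZ| = |Z − N| = 33.348.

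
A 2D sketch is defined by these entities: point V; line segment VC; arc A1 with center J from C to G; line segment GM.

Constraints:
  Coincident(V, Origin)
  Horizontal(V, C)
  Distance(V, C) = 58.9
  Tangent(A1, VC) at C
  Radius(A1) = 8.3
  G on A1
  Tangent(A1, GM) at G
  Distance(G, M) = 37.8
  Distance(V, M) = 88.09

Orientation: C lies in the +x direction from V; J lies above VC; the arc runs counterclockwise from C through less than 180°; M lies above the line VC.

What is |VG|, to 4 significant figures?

67.15

V is at the origin; VC is horizontal with |VC| = 58.9 and C on the +x side, so C = (58.90, 0.000). Since A1 is tangent to VC there, JC ⟂ VC, so J = C + (0, 8.3) = (58.90, 8.300). Since JG ⟂ GM (tangency), |JM| = √(8.3² + 37.8²) = 38.70 regardless of where G sits on A1. So M lies on both circle(V, 88.09) and circle(J, 38.70); the above-VC intersection is M = (77.22, 42.39). G is the foot of the tangent from M: G = (66.88, 6.030).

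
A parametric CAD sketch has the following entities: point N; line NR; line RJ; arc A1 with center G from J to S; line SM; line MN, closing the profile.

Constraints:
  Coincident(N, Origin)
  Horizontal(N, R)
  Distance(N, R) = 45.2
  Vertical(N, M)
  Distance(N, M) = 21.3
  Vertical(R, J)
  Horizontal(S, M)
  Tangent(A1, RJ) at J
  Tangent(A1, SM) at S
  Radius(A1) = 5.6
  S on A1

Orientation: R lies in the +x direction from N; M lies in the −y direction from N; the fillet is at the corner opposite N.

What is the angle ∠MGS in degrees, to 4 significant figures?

81.95°

N is at the origin; N and R share the same y with |NR| = 45.2 and R on the +x side, so R = (45.20, 0.000). N and M share the same x with |NM| = 21.3 and M on the −y side, so M = (0.000, -21.30). The virtual corner opposite N is at (45.20, -21.30). Tangency of A1 to RJ means the radius GJ is perpendicular to RJ and since A1 is tangent to SM there, GS ⟂ SM, with radius 5.6, so the center G sits 5.6 in from both sides at G = (39.60, -15.70). That places the tangent points at J = (45.20, -15.70) on RJ and S = (39.60, -21.30) on SM. Then cos ∠MGS = GM·GS / (|GM||GS|), giving 81.95°.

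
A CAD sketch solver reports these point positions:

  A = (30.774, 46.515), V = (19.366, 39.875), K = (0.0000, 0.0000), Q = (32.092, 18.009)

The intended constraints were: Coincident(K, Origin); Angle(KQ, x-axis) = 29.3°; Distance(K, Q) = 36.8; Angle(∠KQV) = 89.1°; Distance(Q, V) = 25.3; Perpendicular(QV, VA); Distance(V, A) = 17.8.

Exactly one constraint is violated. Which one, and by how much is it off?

Distance(V, A) = 17.8 — off by 4.60.

K = (0.00, 0.00) ✓; KQ at 29.30° ✓; |KQ| = 36.80 ✓; ∠KQV = 89.10° ✓; |QV| = 25.30 ✓; ∠(QV, VA) = 90.00° ✓; |VA| = 13.20 ✗.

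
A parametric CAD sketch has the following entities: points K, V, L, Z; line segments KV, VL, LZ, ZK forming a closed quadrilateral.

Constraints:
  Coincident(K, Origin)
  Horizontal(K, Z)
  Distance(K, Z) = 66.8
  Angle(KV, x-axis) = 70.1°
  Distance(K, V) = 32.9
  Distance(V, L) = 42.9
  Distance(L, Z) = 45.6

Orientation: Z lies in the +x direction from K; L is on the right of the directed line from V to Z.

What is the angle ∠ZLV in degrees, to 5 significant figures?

91.886°

Checks: |VL| = 42.90 ✓; |LZ| = 45.60 ✓.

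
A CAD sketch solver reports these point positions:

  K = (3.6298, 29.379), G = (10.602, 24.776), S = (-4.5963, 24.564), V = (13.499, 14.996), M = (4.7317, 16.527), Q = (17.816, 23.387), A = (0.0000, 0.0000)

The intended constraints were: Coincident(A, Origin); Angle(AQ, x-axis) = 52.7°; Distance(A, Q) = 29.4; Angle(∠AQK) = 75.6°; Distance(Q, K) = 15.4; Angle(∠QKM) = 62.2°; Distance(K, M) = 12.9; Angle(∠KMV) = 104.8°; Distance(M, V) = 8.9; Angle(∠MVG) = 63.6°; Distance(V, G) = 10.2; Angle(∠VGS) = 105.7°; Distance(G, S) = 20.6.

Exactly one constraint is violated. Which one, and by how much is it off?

Distance(G, S) = 20.6 — off by 5.40.

A = (0.00, 0.00) ✓; AQ at 52.70° ✓; |AQ| = 29.40 ✓; ∠AQK = 75.60° ✓; |QK| = 15.40 ✓; ∠QKM = 62.20° ✓; |KM| = 12.90 ✓; ∠KMV = 104.8° ✓; |MV| = 8.900 ✓; ∠MVG = 63.59° ✓; |VG| = 10.20 ✓; ∠VGS = 105.7° ✓; |GS| = 15.20 ✗.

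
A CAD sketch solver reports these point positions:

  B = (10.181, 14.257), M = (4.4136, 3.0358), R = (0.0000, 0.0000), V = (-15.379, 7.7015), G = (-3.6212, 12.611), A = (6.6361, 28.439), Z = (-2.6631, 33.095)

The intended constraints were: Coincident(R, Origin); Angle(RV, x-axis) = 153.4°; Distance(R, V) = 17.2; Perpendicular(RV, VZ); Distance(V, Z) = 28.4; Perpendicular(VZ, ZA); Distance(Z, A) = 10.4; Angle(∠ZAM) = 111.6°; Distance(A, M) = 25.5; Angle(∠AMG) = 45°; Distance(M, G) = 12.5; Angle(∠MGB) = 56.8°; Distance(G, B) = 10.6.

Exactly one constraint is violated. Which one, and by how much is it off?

Distance(G, B) = 10.6 — off by 3.30.

R = (0.00, 0.00) ✓; RV at 153.4° ✓; |RV| = 17.20 ✓; ∠(RV, VZ) = 90.00° ✓; |VZ| = 28.40 ✓; ∠(VZ, ZA) = 90.00° ✓; |ZA| = 10.40 ✓; ∠ZAM = 111.6° ✓; |AM| = 25.50 ✓; ∠AMG = 45.00° ✓; |MG| = 12.50 ✓; ∠MGB = 56.80° ✓; |GB| = 13.90 ✗.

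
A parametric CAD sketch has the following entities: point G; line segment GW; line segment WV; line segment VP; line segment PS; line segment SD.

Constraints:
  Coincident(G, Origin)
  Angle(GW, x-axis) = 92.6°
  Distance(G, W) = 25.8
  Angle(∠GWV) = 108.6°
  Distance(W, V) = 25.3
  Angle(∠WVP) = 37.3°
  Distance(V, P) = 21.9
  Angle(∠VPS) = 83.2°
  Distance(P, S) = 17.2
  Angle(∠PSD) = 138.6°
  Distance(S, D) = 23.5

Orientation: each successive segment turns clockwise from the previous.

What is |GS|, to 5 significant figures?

27.028

∠WVP = 37.3° gives VP at -121.50° from the x-axis; with |VP| = 21.9, P = (10.975, 16.250). ∠VPS = 83.2° gives PS at 141.70° from the x-axis; with |PS| = 17.2, S = (-2.5234, 26.910). Then |GS| = |S − G| = 27.028.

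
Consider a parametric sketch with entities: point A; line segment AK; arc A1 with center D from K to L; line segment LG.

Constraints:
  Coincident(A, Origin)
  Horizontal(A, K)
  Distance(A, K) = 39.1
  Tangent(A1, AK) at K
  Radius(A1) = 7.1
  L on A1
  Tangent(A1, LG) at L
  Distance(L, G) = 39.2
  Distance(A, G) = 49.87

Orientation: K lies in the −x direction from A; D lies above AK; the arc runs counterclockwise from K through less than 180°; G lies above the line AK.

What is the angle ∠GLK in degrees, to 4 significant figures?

141.2°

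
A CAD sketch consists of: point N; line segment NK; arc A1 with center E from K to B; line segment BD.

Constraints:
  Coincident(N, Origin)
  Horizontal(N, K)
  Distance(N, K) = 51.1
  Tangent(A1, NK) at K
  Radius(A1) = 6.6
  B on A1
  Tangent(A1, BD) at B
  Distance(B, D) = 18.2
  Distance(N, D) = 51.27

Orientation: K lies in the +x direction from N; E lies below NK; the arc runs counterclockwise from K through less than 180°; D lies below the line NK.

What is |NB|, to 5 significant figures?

45.004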